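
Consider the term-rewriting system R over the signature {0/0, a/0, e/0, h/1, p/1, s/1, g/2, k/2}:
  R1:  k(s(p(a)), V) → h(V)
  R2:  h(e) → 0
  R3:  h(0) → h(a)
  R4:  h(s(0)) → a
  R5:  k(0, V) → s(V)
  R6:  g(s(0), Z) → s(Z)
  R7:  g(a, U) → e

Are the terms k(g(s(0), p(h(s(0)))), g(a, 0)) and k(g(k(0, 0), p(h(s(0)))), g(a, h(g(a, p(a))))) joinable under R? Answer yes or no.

yes — NF(t₁) = 0, NF(t₂) = 0

Reduce t₁ = k(g(s(0), p(h(s(0)))), g(a, 0)):
1. k(g(s(0), p(h(s(0)))), g(a, 0))  →  k(s(p(h(s(0)))), g(a, 0))   [R6 at 1]
2. k(s(p(h(s(0)))), g(a, 0))  →  k(s(p(a)), g(a, 0))   [R4 at 1.1.1]
3. k(s(p(a)), g(a, 0))  →  h(g(a, 0))   [R1 at ε]
4. h(g(a, 0))  →  h(e)   [R7 at 1]
5. h(e)  →  0   [R2 at ε]

Reduce t₂ = k(g(k(0, 0), p(h(s(0)))), g(a, h(g(a, p(a))))):
1. k(g(k(0, 0), p(h(s(0)))), g(a, h(g(a, p(a)))))  →  k(g(s(0), p(h(s(0)))), g(a, h(g(a, p(a)))))   [R5 at 1.1]
2. k(g(s(0), p(h(s(0)))), g(a, h(g(a, p(a)))))  →  k(s(p(h(s(0)))), g(a, h(g(a, p(a)))))   [R6 at 1]
3. k(s(p(h(s(0)))), g(a, h(g(a, p(a)))))  →  k(s(p(a)), g(a, h(g(a, p(a)))))   [R4 at 1.1.1]
4. k(s(p(a)), g(a, h(g(a, p(a)))))  →  h(g(a, h(g(a, p(a)))))   [R1 at ε]
5. h(g(a, h(g(a, p(a)))))  →  h(e)   [R7 at 1]
6. h(e)  →  0   [R2 at ε]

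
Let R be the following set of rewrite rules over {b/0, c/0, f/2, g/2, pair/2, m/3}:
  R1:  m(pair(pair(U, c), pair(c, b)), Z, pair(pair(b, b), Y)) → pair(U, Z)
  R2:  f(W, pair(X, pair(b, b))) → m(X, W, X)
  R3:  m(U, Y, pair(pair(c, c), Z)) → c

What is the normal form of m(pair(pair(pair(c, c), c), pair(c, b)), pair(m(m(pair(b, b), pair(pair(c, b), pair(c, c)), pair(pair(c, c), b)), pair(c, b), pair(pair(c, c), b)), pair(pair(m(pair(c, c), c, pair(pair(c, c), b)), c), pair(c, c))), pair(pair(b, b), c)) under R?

1. m(pair(pair(pair(c, c), c), pair(c, b)), pair(m(m(pair(b, b), pair(pair(c, b), pair(c, c)), pair(pair(c, c), b)), pair(c, b), pair(pair(c, c), b)), pair(pair(m(pair(c, c), c, pair(pair(c, c), b)), c), pair(c, c))), pair(pair(b, b), c))  →  pair(pair(c, c), pair(m(m(pair(b, b), pair(pair(c, b), pair(c, c)), pair(pair(c, c), b)), pair(c, b), pair(pair(c, c), b)), pair(pair(m(pair(c, c), c, pair(pair(c, c), b)), c), pair(c, c))))   [R1 at ε]
2. pair(pair(c, c), pair(m(m(pair(b, b), pair(pair(c, b), pair(c, c)), pair(pair(c, c), b)), pair(c, b), pair(pair(c, c), b)), pair(pair(m(pair(c, c), c, pair(pair(c, c), b)), c), pair(c, c))))  →  pair(pair(c, c), pair(c, pair(pair(m(pair(c, c), c, pair(pair(c, c), b)), c), pair(c, c))))   [R3 at 2.1]
3. pair(pair(c, c), pair(c, pair(pair(m(pair(c, c), c, pair(pair(c, c), b)), c), pair(c, c))))  →  pair(pair(c, c), pair(c, pair(pair(c, c), pair(c, c))))   [R3 at 2.2.1.1]

pair(pair(c, c), pair(c, pair(pair(c, c), pair(c, c))))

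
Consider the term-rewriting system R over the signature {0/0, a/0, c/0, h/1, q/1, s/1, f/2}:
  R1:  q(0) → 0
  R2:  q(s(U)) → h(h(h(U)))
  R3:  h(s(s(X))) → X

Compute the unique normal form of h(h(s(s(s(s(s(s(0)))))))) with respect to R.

1. h(h(s(s(s(s(s(s(0))))))))  →  h(s(s(s(s(0)))))   [R3 at 1]
2. h(s(s(s(s(0)))))  →  s(s(0))   [R3 at ε]

s(s(0))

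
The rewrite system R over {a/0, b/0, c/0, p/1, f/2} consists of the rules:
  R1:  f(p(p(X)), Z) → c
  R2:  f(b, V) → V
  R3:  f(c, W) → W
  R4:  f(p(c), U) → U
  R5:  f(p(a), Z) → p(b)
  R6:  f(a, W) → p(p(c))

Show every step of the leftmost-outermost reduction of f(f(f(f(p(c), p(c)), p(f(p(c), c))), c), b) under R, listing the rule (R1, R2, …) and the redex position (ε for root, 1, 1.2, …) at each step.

b

1. f(f(f(f(p(c), p(c)), p(f(p(c), c))), c), b)  →  f(f(f(p(c), p(f(p(c), c))), c), b)   [R4 at 1.1.1]
2. f(f(f(p(c), p(f(p(c), c))), c), b)  →  f(f(p(f(p(c), c)), c), b)   [R4 at 1.1]
3. f(f(p(f(p(c), c)), c), b)  →  f(f(p(c), c), b)   [R4 at 1.1.1]
4. f(f(p(c), c), b)  →  f(c, b)   [R4 at 1]
5. f(c, b)  →  b   [R3 at ε]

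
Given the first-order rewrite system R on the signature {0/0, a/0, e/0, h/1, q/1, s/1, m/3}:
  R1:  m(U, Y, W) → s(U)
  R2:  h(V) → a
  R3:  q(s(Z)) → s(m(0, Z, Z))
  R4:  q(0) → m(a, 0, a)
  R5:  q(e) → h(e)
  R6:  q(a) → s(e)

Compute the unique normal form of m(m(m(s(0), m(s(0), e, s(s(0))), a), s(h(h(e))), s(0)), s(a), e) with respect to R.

1. m(m(m(s(0), m(s(0), e, s(s(0))), a), s(h(h(e))), s(0)), s(a), e)  →  s(m(m(s(0), m(s(0), e, s(s(0))), a), s(h(h(e))), s(0)))   [R1 at ε]
2. s(m(m(s(0), m(s(0), e, s(s(0))), a), s(h(h(e))), s(0)))  →  s(s(m(s(0), m(s(0), e, s(s(0))), a)))   [R1 at 1]
3. s(s(m(s(0), m(s(0), e, s(s(0))), a)))  →  s(s(s(s(0))))   [R1 at 1.1]

s(s(s(s(0))))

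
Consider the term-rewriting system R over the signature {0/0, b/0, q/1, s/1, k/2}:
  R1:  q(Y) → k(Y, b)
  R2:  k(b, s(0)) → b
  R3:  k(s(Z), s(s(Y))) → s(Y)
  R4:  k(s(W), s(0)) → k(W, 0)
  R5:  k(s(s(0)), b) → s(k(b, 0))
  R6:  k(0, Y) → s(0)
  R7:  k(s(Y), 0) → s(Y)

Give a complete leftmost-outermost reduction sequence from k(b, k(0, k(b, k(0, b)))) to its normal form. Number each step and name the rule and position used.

b

1. k(b, k(0, k(b, k(0, b))))  →  k(b, s(0))   [R6 at 2]
2. k(b, s(0))  →  b   [R2 at ε]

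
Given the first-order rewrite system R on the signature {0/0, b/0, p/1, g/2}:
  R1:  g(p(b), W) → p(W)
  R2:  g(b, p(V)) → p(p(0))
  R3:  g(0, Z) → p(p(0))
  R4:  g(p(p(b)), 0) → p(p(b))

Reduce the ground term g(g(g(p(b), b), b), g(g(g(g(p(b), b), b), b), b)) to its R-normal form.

p(p(b))

1. g(g(g(p(b), b), b), g(g(g(g(p(b), b), b), b), b))  →  g(g(p(b), b), g(g(g(g(p(b), b), b), b), b))   [R1 at 1.1]
2. g(g(p(b), b), g(g(g(g(p(b), b), b), b), b))  →  g(p(b), g(g(g(g(p(b), b), b), b), b))   [R1 at 1]
3. g(p(b), g(g(g(g(p(b), b), b), b), b))  →  p(g(g(g(g(p(b), b), b), b), b))   [R1 at ε]
4. p(g(g(g(g(p(b), b), b), b), b))  →  p(g(g(g(p(b), b), b), b))   [R1 at 1.1.1.1]
5. p(g(g(g(p(b), b), b), b))  →  p(g(g(p(b), b), b))   [R1 at 1.1.1]
6. p(g(g(p(b), b), b))  →  p(g(p(b), b))   [R1 at 1.1]
7. p(g(p(b), b))  →  p(p(b))   [R1 at 1]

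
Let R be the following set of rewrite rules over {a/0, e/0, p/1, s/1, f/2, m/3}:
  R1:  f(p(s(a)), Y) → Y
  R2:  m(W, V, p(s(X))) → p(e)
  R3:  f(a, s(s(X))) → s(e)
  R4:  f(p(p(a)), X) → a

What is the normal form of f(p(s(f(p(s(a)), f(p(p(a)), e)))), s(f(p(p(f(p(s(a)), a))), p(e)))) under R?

1. f(p(s(f(p(s(a)), f(p(p(a)), e)))), s(f(p(p(f(p(s(a)), a))), p(e))))  →  f(p(s(f(p(p(a)), e))), s(f(p(p(f(p(s(a)), a))), p(e))))   [R1 at 1.1.1]
2. f(p(s(f(p(p(a)), e))), s(f(p(p(f(p(s(a)), a))), p(e))))  →  f(p(s(a)), s(f(p(p(f(p(s(a)), a))), p(e))))   [R4 at 1.1.1]
3. f(p(s(a)), s(f(p(p(f(p(s(a)), a))), p(e))))  →  s(f(p(p(f(p(s(a)), a))), p(e)))   [R1 at ε]
4. s(f(p(p(f(p(s(a)), a))), p(e)))  →  s(f(p(p(a)), p(e)))   [R1 at 1.1.1.1]
5. s(f(p(p(a)), p(e)))  →  s(a)   [R4 at 1]

s(a)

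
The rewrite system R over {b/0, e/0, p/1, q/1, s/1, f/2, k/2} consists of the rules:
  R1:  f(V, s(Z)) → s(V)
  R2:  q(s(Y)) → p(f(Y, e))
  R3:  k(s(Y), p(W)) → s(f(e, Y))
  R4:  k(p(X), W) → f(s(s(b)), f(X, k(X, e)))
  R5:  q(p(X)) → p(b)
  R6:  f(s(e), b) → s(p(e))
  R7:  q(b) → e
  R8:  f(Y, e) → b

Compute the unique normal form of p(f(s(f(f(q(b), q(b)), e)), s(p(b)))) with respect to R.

1. p(f(s(f(f(q(b), q(b)), e)), s(p(b))))  →  p(s(s(f(f(q(b), q(b)), e))))   [R1 at 1]
2. p(s(s(f(f(q(b), q(b)), e))))  →  p(s(s(b)))   [R8 at 1.1.1]

p(s(s(b)))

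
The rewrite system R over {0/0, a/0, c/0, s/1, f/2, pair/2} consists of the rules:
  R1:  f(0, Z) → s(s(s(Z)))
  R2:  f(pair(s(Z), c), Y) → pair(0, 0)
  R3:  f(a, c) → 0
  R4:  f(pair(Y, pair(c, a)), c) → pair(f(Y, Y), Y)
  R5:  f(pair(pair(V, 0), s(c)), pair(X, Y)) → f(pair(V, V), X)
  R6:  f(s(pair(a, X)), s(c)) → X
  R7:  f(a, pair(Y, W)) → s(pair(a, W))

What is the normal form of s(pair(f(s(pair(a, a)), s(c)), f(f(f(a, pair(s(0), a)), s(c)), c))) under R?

1. s(pair(f(s(pair(a, a)), s(c)), f(f(f(a, pair(s(0), a)), s(c)), c)))  →  s(pair(a, f(f(f(a, pair(s(0), a)), s(c)), c)))   [R6 at 1.1]
2. s(pair(a, f(f(f(a, pair(s(0), a)), s(c)), c)))  →  s(pair(a, f(f(s(pair(a, a)), s(c)), c)))   [R7 at 1.2.1.1]
3. s(pair(a, f(f(s(pair(a, a)), s(c)), c)))  →  s(pair(a, f(a, c)))   [R6 at 1.2.1]
4. s(pair(a, f(a, c)))  →  s(pair(a, 0))   [R3 at 1.2]

s(pair(a, 0))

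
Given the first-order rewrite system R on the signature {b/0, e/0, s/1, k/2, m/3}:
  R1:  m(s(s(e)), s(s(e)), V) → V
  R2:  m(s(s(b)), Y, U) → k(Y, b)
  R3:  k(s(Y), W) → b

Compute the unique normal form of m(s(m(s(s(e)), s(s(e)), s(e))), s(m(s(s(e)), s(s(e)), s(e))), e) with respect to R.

e

1. m(s(m(s(s(e)), s(s(e)), s(e))), s(m(s(s(e)), s(s(e)), s(e))), e)  →  m(s(s(e)), s(m(s(s(e)), s(s(e)), s(e))), e)   [R1 at 1.1]
2. m(s(s(e)), s(m(s(s(e)), s(s(e)), s(e))), e)  →  m(s(s(e)), s(s(e)), e)   [R1 at 2.1]
3. m(s(s(e)), s(s(e)), e)  →  e   [R1 at ε]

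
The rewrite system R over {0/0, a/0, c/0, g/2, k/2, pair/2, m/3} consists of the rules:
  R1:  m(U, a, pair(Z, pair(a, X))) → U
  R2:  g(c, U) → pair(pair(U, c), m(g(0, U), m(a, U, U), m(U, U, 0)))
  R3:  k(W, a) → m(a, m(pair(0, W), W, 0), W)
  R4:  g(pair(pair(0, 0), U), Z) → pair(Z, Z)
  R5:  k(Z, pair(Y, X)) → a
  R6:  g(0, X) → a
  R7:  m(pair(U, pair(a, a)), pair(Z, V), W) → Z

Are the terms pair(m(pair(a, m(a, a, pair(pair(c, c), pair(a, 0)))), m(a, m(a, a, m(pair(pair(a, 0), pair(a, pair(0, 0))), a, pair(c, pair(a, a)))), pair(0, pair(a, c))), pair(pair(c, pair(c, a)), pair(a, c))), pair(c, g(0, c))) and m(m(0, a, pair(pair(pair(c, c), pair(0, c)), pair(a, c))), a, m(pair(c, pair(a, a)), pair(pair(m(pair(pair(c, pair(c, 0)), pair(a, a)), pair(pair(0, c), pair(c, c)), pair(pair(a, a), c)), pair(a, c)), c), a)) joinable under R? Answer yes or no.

no — NF(t₁) = pair(pair(a, a), pair(c, a)), NF(t₂) = 0

Reduce t₁ = pair(m(pair(a, m(a, a, pair(pair(c, c), pair(a, 0)))), m(a, m(a, a, m(pair(pair(a, 0), pair(a, pair(0, 0))), a, pair(c, pair(a, a)))), pair(0, pair(a, c))), pair(pair(c, pair(c, a)), pair(a, c))), pair(c, g(0, c))):
1. pair(m(pair(a, m(a, a, pair(pair(c, c), pair(a, 0)))), m(a, m(a, a, m(pair(pair(a, 0), pair(a, pair(0, 0))), a, pair(c, pair(a, a)))), pair(0, pair(a, c))), pair(pair(c, pair(c, a)), pair(a, c))), pair(c, g(0, c)))  →  pair(m(pair(a, a), m(a, m(a, a, m(pair(pair(a, 0), pair(a, pair(0, 0))), a, pair(c, pair(a, a)))), pair(0, pair(a, c))), pair(pair(c, pair(c, a)), pair(a, c))), pair(c, g(0, c)))   [R1 at 1.1.2]
2. pair(m(pair(a, a), m(a, m(a, a, m(pair(pair(a, 0), pair(a, pair(0, 0))), a, pair(c, pair(a, a)))), pair(0, pair(a, c))), pair(pair(c, pair(c, a)), pair(a, c))), pair(c, g(0, c)))  →  pair(m(pair(a, a), m(a, m(a, a, pair(pair(a, 0), pair(a, pair(0, 0)))), pair(0, pair(a, c))), pair(pair(c, pair(c, a)), pair(a, c))), pair(c, g(0, c)))   [R1 at 1.2.2.3]
3. pair(m(pair(a, a), m(a, m(a, a, pair(pair(a, 0), pair(a, pair(0, 0)))), pair(0, pair(a, c))), pair(pair(c, pair(c, a)), pair(a, c))), pair(c, g(0, c)))  →  pair(m(pair(a, a), m(a, a, pair(0, pair(a, c))), pair(pair(c, pair(c, a)), pair(a, c))), pair(c, g(0, c)))   [R1 at 1.2.2]
4. pair(m(pair(a, a), m(a, a, pair(0, pair(a, c))), pair(pair(c, pair(c, a)), pair(a, c))), pair(c, g(0, c)))  →  pair(m(pair(a, a), a, pair(pair(c, pair(c, a)), pair(a, c))), pair(c, g(0, c)))   [R1 at 1.2]
5. pair(m(pair(a, a), a, pair(pair(c, pair(c, a)), pair(a, c))), pair(c, g(0, c)))  →  pair(pair(a, a), pair(c, g(0, c)))   [R1 at 1]
6. pair(pair(a, a), pair(c, g(0, c)))  →  pair(pair(a, a), pair(c, a))   [R6 at 2.2]

Reduce t₂ = m(m(0, a, pair(pair(pair(c, c), pair(0, c)), pair(a, c))), a, m(pair(c, pair(a, a)), pair(pair(m(pair(pair(c, pair(c, 0)), pair(a, a)), pair(pair(0, c), pair(c, c)), pair(pair(a, a), c)), pair(a, c)), c), a)):
1. m(m(0, a, pair(pair(pair(c, c), pair(0, c)), pair(a, c))), a, m(pair(c, pair(a, a)), pair(pair(m(pair(pair(c, pair(c, 0)), pair(a, a)), pair(pair(0, c), pair(c, c)), pair(pair(a, a), c)), pair(a, c)), c), a))  →  m(0, a, m(pair(c, pair(a, a)), pair(pair(m(pair(pair(c, pair(c, 0)), pair(a, a)), pair(pair(0, c), pair(c, c)), pair(pair(a, a), c)), pair(a, c)), c), a))   [R1 at 1]
2. m(0, a, m(pair(c, pair(a, a)), pair(pair(m(pair(pair(c, pair(c, 0)), pair(a, a)), pair(pair(0, c), pair(c, c)), pair(pair(a, a), c)), pair(a, c)), c), a))  →  m(0, a, pair(m(pair(pair(c, pair(c, 0)), pair(a, a)), pair(pair(0, c), pair(c, c)), pair(pair(a, a), c)), pair(a, c)))   [R7 at 3]
3. m(0, a, pair(m(pair(pair(c, pair(c, 0)), pair(a, a)), pair(pair(0, c), pair(c, c)), pair(pair(a, a), c)), pair(a, c)))  →  0   [R1 at ε]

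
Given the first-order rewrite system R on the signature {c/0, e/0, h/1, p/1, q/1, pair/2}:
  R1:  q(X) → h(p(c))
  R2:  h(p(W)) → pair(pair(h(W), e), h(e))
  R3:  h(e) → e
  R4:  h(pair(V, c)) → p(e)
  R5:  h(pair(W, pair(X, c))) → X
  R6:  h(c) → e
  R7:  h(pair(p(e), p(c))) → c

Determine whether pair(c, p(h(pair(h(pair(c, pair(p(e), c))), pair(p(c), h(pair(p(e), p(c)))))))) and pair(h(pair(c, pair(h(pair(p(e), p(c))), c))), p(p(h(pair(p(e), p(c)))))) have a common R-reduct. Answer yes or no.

yes — NF(t₁) = pair(c, p(p(c))), NF(t₂) = pair(c, p(p(c)))

Reduce t₁ = pair(c, p(h(pair(h(pair(c, pair(p(e), c))), pair(p(c), h(pair(p(e), p(c)))))))):
1. pair(c, p(h(pair(h(pair(c, pair(p(e), c))), pair(p(c), h(pair(p(e), p(c))))))))  →  pair(c, p(h(pair(p(e), pair(p(c), h(pair(p(e), p(c))))))))   [R5 at 2.1.1.1]
2. pair(c, p(h(pair(p(e), pair(p(c), h(pair(p(e), p(c))))))))  →  pair(c, p(h(pair(p(e), pair(p(c), c)))))   [R7 at 2.1.1.2.2]
3. pair(c, p(h(pair(p(e), pair(p(c), c)))))  →  pair(c, p(p(c)))   [R5 at 2.1]

Reduce t₂ = pair(h(pair(c, pair(h(pair(p(e), p(c))), c))), p(p(h(pair(p(e), p(c)))))):
1. pair(h(pair(c, pair(h(pair(p(e), p(c))), c))), p(p(h(pair(p(e), p(c))))))  →  pair(h(pair(p(e), p(c))), p(p(h(pair(p(e), p(c))))))   [R5 at 1]
2. pair(h(pair(p(e), p(c))), p(p(h(pair(p(e), p(c))))))  →  pair(c, p(p(h(pair(p(e), p(c))))))   [R7 at 1]
3. pair(c, p(p(h(pair(p(e), p(c))))))  →  pair(c, p(p(c)))   [R7 at 2.1.1]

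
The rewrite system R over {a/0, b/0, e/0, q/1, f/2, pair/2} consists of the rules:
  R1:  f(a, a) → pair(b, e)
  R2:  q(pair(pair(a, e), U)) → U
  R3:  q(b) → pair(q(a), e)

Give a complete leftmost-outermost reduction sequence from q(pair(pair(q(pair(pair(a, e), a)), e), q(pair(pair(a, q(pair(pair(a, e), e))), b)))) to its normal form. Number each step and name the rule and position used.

1. q(pair(pair(q(pair(pair(a, e), a)), e), q(pair(pair(a, q(pair(pair(a, e), e))), b))))  →  q(pair(pair(a, e), q(pair(pair(a, q(pair(pair(a, e), e))), b))))   [R2 at 1.1.1]
2. q(pair(pair(a, e), q(pair(pair(a, q(pair(pair(a, e), e))), b))))  →  q(pair(pair(a, q(pair(pair(a, e), e))), b))   [R2 at ε]
3. q(pair(pair(a, q(pair(pair(a, e), e))), b))  →  q(pair(pair(a, e), b))   [R2 at 1.1.2]
4. q(pair(pair(a, e), b))  →  b   [R2 at ε]

b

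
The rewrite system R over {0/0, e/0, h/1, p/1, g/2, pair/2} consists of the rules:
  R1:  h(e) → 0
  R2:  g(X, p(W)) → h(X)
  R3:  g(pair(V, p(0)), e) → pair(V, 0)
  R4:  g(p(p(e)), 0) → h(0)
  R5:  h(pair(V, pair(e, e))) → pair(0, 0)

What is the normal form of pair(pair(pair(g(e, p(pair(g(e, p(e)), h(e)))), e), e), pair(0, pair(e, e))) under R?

1. pair(pair(pair(g(e, p(pair(g(e, p(e)), h(e)))), e), e), pair(0, pair(e, e)))  →  pair(pair(pair(h(e), e), e), pair(0, pair(e, e)))   [R2 at 1.1.1]
2. pair(pair(pair(h(e), e), e), pair(0, pair(e, e)))  →  pair(pair(pair(0, e), e), pair(0, pair(e, e)))   [R1 at 1.1.1]

pair(pair(pair(0, e), e), pair(0, pair(e, e)))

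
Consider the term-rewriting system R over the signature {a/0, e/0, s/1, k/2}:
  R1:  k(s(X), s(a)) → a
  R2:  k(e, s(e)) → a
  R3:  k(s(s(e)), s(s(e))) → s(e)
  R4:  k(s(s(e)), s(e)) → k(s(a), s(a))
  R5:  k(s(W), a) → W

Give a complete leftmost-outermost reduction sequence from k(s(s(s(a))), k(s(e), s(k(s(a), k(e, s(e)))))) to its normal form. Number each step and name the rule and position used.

s(s(a))

1. k(s(s(s(a))), k(s(e), s(k(s(a), k(e, s(e))))))  →  k(s(s(s(a))), k(s(e), s(k(s(a), a))))   [R2 at 2.2.1.2]
2. k(s(s(s(a))), k(s(e), s(k(s(a), a))))  →  k(s(s(s(a))), k(s(e), s(a)))   [R5 at 2.2.1]
3. k(s(s(s(a))), k(s(e), s(a)))  →  k(s(s(s(a))), a)   [R1 at 2]
4. k(s(s(s(a))), a)  →  s(s(a))   [R5 at ε]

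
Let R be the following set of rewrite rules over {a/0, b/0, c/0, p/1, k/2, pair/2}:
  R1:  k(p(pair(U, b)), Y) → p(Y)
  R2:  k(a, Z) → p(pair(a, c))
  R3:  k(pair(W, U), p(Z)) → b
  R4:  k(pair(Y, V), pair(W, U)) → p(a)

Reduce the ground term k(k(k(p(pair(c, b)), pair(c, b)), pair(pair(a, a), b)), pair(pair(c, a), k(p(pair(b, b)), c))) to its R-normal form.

p(pair(pair(c, a), p(c)))

1. k(k(k(p(pair(c, b)), pair(c, b)), pair(pair(a, a), b)), pair(pair(c, a), k(p(pair(b, b)), c)))  →  k(k(p(pair(c, b)), pair(pair(a, a), b)), pair(pair(c, a), k(p(pair(b, b)), c)))   [R1 at 1.1]
2. k(k(p(pair(c, b)), pair(pair(a, a), b)), pair(pair(c, a), k(p(pair(b, b)), c)))  →  k(p(pair(pair(a, a), b)), pair(pair(c, a), k(p(pair(b, b)), c)))   [R1 at 1]
3. k(p(pair(pair(a, a), b)), pair(pair(c, a), k(p(pair(b, b)), c)))  →  p(pair(pair(c, a), k(p(pair(b, b)), c)))   [R1 at ε]
4. p(pair(pair(c, a), k(p(pair(b, b)), c)))  →  p(pair(pair(c, a), p(c)))   [R1 at 1.2]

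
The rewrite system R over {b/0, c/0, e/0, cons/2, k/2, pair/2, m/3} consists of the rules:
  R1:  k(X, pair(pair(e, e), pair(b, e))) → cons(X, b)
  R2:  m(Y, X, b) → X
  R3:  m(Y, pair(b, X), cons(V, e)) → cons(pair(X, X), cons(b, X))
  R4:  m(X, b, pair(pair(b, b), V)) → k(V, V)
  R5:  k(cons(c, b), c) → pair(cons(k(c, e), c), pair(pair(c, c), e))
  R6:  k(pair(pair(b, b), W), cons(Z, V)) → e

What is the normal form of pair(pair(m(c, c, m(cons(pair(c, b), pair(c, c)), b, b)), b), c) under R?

pair(pair(c, b), c)

1. pair(pair(m(c, c, m(cons(pair(c, b), pair(c, c)), b, b)), b), c)  →  pair(pair(m(c, c, b), b), c)   [R2 at 1.1.3]
2. pair(pair(m(c, c, b), b), c)  →  pair(pair(c, b), c)   [R2 at 1.1]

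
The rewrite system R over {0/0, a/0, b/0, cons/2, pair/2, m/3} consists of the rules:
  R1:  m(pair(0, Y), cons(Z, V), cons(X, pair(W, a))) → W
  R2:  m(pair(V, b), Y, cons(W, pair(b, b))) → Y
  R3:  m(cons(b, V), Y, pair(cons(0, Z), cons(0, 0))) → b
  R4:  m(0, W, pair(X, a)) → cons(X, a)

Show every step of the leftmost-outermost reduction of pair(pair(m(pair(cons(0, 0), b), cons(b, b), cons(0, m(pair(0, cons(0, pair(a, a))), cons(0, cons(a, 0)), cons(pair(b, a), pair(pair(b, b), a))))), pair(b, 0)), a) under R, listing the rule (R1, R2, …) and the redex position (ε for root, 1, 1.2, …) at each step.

1. pair(pair(m(pair(cons(0, 0), b), cons(b, b), cons(0, m(pair(0, cons(0, pair(a, a))), cons(0, cons(a, 0)), cons(pair(b, a), pair(pair(b, b), a))))), pair(b, 0)), a)  →  pair(pair(m(pair(cons(0, 0), b), cons(b, b), cons(0, pair(b, b))), pair(b, 0)), a)   [R1 at 1.1.3.2]
2. pair(pair(m(pair(cons(0, 0), b), cons(b, b), cons(0, pair(b, b))), pair(b, 0)), a)  →  pair(pair(cons(b, b), pair(b, 0)), a)   [R2 at 1.1]

pair(pair(cons(b, b), pair(b, 0)), a)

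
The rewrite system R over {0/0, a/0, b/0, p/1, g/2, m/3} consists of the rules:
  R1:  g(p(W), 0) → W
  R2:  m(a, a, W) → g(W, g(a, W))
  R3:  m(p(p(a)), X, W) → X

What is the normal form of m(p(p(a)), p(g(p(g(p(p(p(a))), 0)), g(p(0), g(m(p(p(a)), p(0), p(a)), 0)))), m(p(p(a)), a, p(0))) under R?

p(p(p(a)))

1. m(p(p(a)), p(g(p(g(p(p(p(a))), 0)), g(p(0), g(m(p(p(a)), p(0), p(a)), 0)))), m(p(p(a)), a, p(0)))  →  p(g(p(g(p(p(p(a))), 0)), g(p(0), g(m(p(p(a)), p(0), p(a)), 0))))   [R3 at ε]
2. p(g(p(g(p(p(p(a))), 0)), g(p(0), g(m(p(p(a)), p(0), p(a)), 0))))  →  p(g(p(p(p(a))), g(p(0), g(m(p(p(a)), p(0), p(a)), 0))))   [R1 at 1.1.1]
3. p(g(p(p(p(a))), g(p(0), g(m(p(p(a)), p(0), p(a)), 0))))  →  p(g(p(p(p(a))), g(p(0), g(p(0), 0))))   [R3 at 1.2.2.1]
4. p(g(p(p(p(a))), g(p(0), g(p(0), 0))))  →  p(g(p(p(p(a))), g(p(0), 0)))   [R1 at 1.2.2]
5. p(g(p(p(p(a))), g(p(0), 0)))  →  p(g(p(p(p(a))), 0))   [R1 at 1.2]
6. p(g(p(p(p(a))), 0))  →  p(p(p(a)))   [R1 at 1]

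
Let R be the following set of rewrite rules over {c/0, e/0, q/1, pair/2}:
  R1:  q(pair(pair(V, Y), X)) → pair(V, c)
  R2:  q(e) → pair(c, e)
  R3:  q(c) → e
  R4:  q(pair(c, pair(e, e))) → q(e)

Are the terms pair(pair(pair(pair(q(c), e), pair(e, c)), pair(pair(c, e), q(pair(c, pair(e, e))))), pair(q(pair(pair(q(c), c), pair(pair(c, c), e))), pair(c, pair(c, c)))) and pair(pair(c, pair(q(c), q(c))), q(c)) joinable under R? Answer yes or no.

Reduce t₁ = pair(pair(pair(pair(q(c), e), pair(e, c)), pair(pair(c, e), q(pair(c, pair(e, e))))), pair(q(pair(pair(q(c), c), pair(pair(c, c), e))), pair(c, pair(c, c)))):
1. pair(pair(pair(pair(q(c), e), pair(e, c)), pair(pair(c, e), q(pair(c, pair(e, e))))), pair(q(pair(pair(q(c), c), pair(pair(c, c), e))), pair(c, pair(c, c))))  →  pair(pair(pair(pair(e, e), pair(e, c)), pair(pair(c, e), q(pair(c, pair(e, e))))), pair(q(pair(pair(q(c), c), pair(pair(c, c), e))), pair(c, pair(c, c))))   [R3 at 1.1.1.1]
2. pair(pair(pair(pair(e, e), pair(e, c)), pair(pair(c, e), q(pair(c, pair(e, e))))), pair(q(pair(pair(q(c), c), pair(pair(c, c), e))), pair(c, pair(c, c))))  →  pair(pair(pair(pair(e, e), pair(e, c)), pair(pair(c, e), q(e))), pair(q(pair(pair(q(c), c), pair(pair(c, c), e))), pair(c, pair(c, c))))   [R4 at 1.2.2]
3. pair(pair(pair(pair(e, e), pair(e, c)), pair(pair(c, e), q(e))), pair(q(pair(pair(q(c), c), pair(pair(c, c), e))), pair(c, pair(c, c))))  →  pair(pair(pair(pair(e, e), pair(e, c)), pair(pair(c, e), pair(c, e))), pair(q(pair(pair(q(c), c), pair(pair(c, c), e))), pair(c, pair(c, c))))   [R2 at 1.2.2]
4. pair(pair(pair(pair(e, e), pair(e, c)), pair(pair(c, e), pair(c, e))), pair(q(pair(pair(q(c), c), pair(pair(c, c), e))), pair(c, pair(c, c))))  →  pair(pair(pair(pair(e, e), pair(e, c)), pair(pair(c, e), pair(c, e))), pair(pair(q(c), c), pair(c, pair(c, c))))   [R1 at 2.1]
5. pair(pair(pair(pair(e, e), pair(e, c)), pair(pair(c, e), pair(c, e))), pair(pair(q(c), c), pair(c, pair(c, c))))  →  pair(pair(pair(pair(e, e), pair(e, c)), pair(pair(c, e), pair(c, e))), pair(pair(e, c), pair(c, pair(c, c))))   [R3 at 2.1.1]

Reduce t₂ = pair(pair(c, pair(q(c), q(c))), q(c)):
1. pair(pair(c, pair(q(c), q(c))), q(c))  →  pair(pair(c, pair(e, q(c))), q(c))   [R3 at 1.2.1]
2. pair(pair(c, pair(e, q(c))), q(c))  →  pair(pair(c, pair(e, e)), q(c))   [R3 at 1.2.2]
3. pair(pair(c, pair(e, e)), q(c))  →  pair(pair(c, pair(e, e)), e)   [R3 at 2]

no — NF(t₁) = pair(pair(pair(pair(e, e), pair(e, c)), pair(pair(c, e), pair(c, e))), pair(pair(e, c), pair(c, pair(c, c)))), NF(t₂) = pair(pair(c, pair(e, e)), e)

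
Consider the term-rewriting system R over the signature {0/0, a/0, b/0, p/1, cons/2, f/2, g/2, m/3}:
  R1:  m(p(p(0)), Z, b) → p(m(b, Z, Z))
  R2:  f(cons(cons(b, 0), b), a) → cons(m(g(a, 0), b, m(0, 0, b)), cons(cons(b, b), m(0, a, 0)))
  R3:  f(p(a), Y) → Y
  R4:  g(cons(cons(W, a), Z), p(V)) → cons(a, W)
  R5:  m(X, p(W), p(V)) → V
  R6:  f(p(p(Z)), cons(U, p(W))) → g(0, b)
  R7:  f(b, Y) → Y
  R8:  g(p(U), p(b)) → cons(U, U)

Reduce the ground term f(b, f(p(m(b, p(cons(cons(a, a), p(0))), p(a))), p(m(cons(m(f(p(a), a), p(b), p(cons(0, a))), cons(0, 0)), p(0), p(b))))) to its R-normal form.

p(b)

1. f(b, f(p(m(b, p(cons(cons(a, a), p(0))), p(a))), p(m(cons(m(f(p(a), a), p(b), p(cons(0, a))), cons(0, 0)), p(0), p(b)))))  →  f(p(m(b, p(cons(cons(a, a), p(0))), p(a))), p(m(cons(m(f(p(a), a), p(b), p(cons(0, a))), cons(0, 0)), p(0), p(b))))   [R7 at ε]
2. f(p(m(b, p(cons(cons(a, a), p(0))), p(a))), p(m(cons(m(f(p(a), a), p(b), p(cons(0, a))), cons(0, 0)), p(0), p(b))))  →  f(p(a), p(m(cons(m(f(p(a), a), p(b), p(cons(0, a))), cons(0, 0)), p(0), p(b))))   [R5 at 1.1]
3. f(p(a), p(m(cons(m(f(p(a), a), p(b), p(cons(0, a))), cons(0, 0)), p(0), p(b))))  →  p(m(cons(m(f(p(a), a), p(b), p(cons(0, a))), cons(0, 0)), p(0), p(b)))   [R3 at ε]
4. p(m(cons(m(f(p(a), a), p(b), p(cons(0, a))), cons(0, 0)), p(0), p(b)))  →  p(b)   [R5 at 1]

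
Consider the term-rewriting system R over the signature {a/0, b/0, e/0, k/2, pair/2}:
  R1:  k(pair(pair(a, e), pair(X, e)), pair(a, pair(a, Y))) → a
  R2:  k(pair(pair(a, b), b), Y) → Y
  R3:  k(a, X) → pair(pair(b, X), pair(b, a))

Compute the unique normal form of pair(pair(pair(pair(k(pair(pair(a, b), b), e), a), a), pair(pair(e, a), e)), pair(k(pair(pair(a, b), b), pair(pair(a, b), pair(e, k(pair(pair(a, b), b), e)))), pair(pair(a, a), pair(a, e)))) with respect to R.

1. pair(pair(pair(pair(k(pair(pair(a, b), b), e), a), a), pair(pair(e, a), e)), pair(k(pair(pair(a, b), b), pair(pair(a, b), pair(e, k(pair(pair(a, b), b), e)))), pair(pair(a, a), pair(a, e))))  →  pair(pair(pair(pair(e, a), a), pair(pair(e, a), e)), pair(k(pair(pair(a, b), b), pair(pair(a, b), pair(e, k(pair(pair(a, b), b), e)))), pair(pair(a, a), pair(a, e))))   [R2 at 1.1.1.1]
2. pair(pair(pair(pair(e, a), a), pair(pair(e, a), e)), pair(k(pair(pair(a, b), b), pair(pair(a, b), pair(e, k(pair(pair(a, b), b), e)))), pair(pair(a, a), pair(a, e))))  →  pair(pair(pair(pair(e, a), a), pair(pair(e, a), e)), pair(pair(pair(a, b), pair(e, k(pair(pair(a, b), b), e))), pair(pair(a, a), pair(a, e))))   [R2 at 2.1]
3. pair(pair(pair(pair(e, a), a), pair(pair(e, a), e)), pair(pair(pair(a, b), pair(e, k(pair(pair(a, b), b), e))), pair(pair(a, a), pair(a, e))))  →  pair(pair(pair(pair(e, a), a), pair(pair(e, a), e)), pair(pair(pair(a, b), pair(e, e)), pair(pair(a, a), pair(a, e))))   [R2 at 2.1.2.2]

pair(pair(pair(pair(e, a), a), pair(pair(e, a), e)), pair(pair(pair(a, b), pair(e, e)), pair(pair(a, a), pair(a, e))))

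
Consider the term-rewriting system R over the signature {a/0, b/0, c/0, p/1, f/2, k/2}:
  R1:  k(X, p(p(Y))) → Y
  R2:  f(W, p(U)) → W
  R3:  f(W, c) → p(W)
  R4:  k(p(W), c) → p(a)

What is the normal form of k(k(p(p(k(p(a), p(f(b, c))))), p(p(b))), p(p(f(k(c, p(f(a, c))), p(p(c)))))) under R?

a

1. k(k(p(p(k(p(a), p(f(b, c))))), p(p(b))), p(p(f(k(c, p(f(a, c))), p(p(c))))))  →  f(k(c, p(f(a, c))), p(p(c)))   [R1 at ε]
2. f(k(c, p(f(a, c))), p(p(c)))  →  k(c, p(f(a, c)))   [R2 at ε]
3. k(c, p(f(a, c)))  →  k(c, p(p(a)))   [R3 at 2.1]
4. k(c, p(p(a)))  →  a   [R1 at ε]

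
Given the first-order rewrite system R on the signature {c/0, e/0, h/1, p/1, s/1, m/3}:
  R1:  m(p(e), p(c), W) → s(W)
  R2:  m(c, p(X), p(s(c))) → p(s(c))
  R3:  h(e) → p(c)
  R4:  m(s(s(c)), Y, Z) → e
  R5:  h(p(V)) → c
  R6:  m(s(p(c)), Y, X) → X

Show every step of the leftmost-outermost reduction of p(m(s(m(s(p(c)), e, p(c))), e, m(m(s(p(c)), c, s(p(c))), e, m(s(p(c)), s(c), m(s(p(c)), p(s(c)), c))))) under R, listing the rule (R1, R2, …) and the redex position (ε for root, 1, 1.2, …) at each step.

1. p(m(s(m(s(p(c)), e, p(c))), e, m(m(s(p(c)), c, s(p(c))), e, m(s(p(c)), s(c), m(s(p(c)), p(s(c)), c)))))  →  p(m(s(p(c)), e, m(m(s(p(c)), c, s(p(c))), e, m(s(p(c)), s(c), m(s(p(c)), p(s(c)), c)))))   [R6 at 1.1.1]
2. p(m(s(p(c)), e, m(m(s(p(c)), c, s(p(c))), e, m(s(p(c)), s(c), m(s(p(c)), p(s(c)), c)))))  →  p(m(m(s(p(c)), c, s(p(c))), e, m(s(p(c)), s(c), m(s(p(c)), p(s(c)), c))))   [R6 at 1]
3. p(m(m(s(p(c)), c, s(p(c))), e, m(s(p(c)), s(c), m(s(p(c)), p(s(c)), c))))  →  p(m(s(p(c)), e, m(s(p(c)), s(c), m(s(p(c)), p(s(c)), c))))   [R6 at 1.1]
4. p(m(s(p(c)), e, m(s(p(c)), s(c), m(s(p(c)), p(s(c)), c))))  →  p(m(s(p(c)), s(c), m(s(p(c)), p(s(c)), c)))   [R6 at 1]
5. p(m(s(p(c)), s(c), m(s(p(c)), p(s(c)), c)))  →  p(m(s(p(c)), p(s(c)), c))   [R6 at 1]
6. p(m(s(p(c)), p(s(c)), c))  →  p(c)   [R6 at 1]

p(c)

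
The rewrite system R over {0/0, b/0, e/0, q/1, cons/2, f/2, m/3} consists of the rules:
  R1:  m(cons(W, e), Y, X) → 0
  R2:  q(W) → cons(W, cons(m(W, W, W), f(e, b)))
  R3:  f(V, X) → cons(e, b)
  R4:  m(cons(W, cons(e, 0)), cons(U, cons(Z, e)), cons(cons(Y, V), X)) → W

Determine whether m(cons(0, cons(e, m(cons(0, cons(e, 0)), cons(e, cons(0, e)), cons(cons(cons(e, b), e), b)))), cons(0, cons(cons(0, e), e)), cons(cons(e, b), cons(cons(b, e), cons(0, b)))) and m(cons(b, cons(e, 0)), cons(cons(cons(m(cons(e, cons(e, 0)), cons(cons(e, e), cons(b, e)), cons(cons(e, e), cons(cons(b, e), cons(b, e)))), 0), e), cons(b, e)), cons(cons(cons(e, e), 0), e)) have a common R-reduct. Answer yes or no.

Reduce t₁ = m(cons(0, cons(e, m(cons(0, cons(e, 0)), cons(e, cons(0, e)), cons(cons(cons(e, b), e), b)))), cons(0, cons(cons(0, e), e)), cons(cons(e, b), cons(cons(b, e), cons(0, b)))):
1. m(cons(0, cons(e, m(cons(0, cons(e, 0)), cons(e, cons(0, e)), cons(cons(cons(e, b), e), b)))), cons(0, cons(cons(0, e), e)), cons(cons(e, b), cons(cons(b, e), cons(0, b))))  →  m(cons(0, cons(e, 0)), cons(0, cons(cons(0, e), e)), cons(cons(e, b), cons(cons(b, e), cons(0, b))))   [R4 at 1.2.2]
2. m(cons(0, cons(e, 0)), cons(0, cons(cons(0, e), e)), cons(cons(e, b), cons(cons(b, e), cons(0, b))))  →  0   [R4 at ε]

Reduce t₂ = m(cons(b, cons(e, 0)), cons(cons(cons(m(cons(e, cons(e, 0)), cons(cons(e, e), cons(b, e)), cons(cons(e, e), cons(cons(b, e), cons(b, e)))), 0), e), cons(b, e)), cons(cons(cons(e, e), 0), e)):
1. m(cons(b, cons(e, 0)), cons(cons(cons(m(cons(e, cons(e, 0)), cons(cons(e, e), cons(b, e)), cons(cons(e, e), cons(cons(b, e), cons(b, e)))), 0), e), cons(b, e)), cons(cons(cons(e, e), 0), e))  →  b   [R4 at ε]

no — NF(t₁) = 0, NF(t₂) = b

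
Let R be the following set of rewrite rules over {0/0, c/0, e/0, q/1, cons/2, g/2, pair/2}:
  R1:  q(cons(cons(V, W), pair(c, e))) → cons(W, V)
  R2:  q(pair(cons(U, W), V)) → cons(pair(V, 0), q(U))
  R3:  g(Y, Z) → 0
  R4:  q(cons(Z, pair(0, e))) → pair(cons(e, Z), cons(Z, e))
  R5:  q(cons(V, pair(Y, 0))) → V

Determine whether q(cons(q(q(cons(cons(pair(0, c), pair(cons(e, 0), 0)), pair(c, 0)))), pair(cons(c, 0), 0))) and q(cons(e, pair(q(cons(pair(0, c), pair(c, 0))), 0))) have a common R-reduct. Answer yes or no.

no — NF(t₁) = pair(0, c), NF(t₂) = e

Reduce t₁ = q(cons(q(q(cons(cons(pair(0, c), pair(cons(e, 0), 0)), pair(c, 0)))), pair(cons(c, 0), 0))):
1. q(cons(q(q(cons(cons(pair(0, c), pair(cons(e, 0), 0)), pair(c, 0)))), pair(cons(c, 0), 0)))  →  q(q(cons(cons(pair(0, c), pair(cons(e, 0), 0)), pair(c, 0))))   [R5 at ε]
2. q(q(cons(cons(pair(0, c), pair(cons(e, 0), 0)), pair(c, 0))))  →  q(cons(pair(0, c), pair(cons(e, 0), 0)))   [R5 at 1]
3. q(cons(pair(0, c), pair(cons(e, 0), 0)))  →  pair(0, c)   [R5 at ε]

Reduce t₂ = q(cons(e, pair(q(cons(pair(0, c), pair(c, 0))), 0))):
1. q(cons(e, pair(q(cons(pair(0, c), pair(c, 0))), 0)))  →  e   [R5 at ε]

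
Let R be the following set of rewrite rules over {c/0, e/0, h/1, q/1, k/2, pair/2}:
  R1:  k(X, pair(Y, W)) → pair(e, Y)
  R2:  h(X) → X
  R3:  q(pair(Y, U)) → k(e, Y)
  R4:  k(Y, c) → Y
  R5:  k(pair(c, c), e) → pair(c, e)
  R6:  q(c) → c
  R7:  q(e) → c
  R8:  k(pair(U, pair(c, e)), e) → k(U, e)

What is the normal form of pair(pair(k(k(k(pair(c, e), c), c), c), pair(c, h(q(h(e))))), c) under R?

pair(pair(pair(c, e), pair(c, c)), c)

1. pair(pair(k(k(k(pair(c, e), c), c), c), pair(c, h(q(h(e))))), c)  →  pair(pair(k(k(pair(c, e), c), c), pair(c, h(q(h(e))))), c)   [R4 at 1.1]
2. pair(pair(k(k(pair(c, e), c), c), pair(c, h(q(h(e))))), c)  →  pair(pair(k(pair(c, e), c), pair(c, h(q(h(e))))), c)   [R4 at 1.1]
3. pair(pair(k(pair(c, e), c), pair(c, h(q(h(e))))), c)  →  pair(pair(pair(c, e), pair(c, h(q(h(e))))), c)   [R4 at 1.1]
4. pair(pair(pair(c, e), pair(c, h(q(h(e))))), c)  →  pair(pair(pair(c, e), pair(c, q(h(e)))), c)   [R2 at 1.2.2]
5. pair(pair(pair(c, e), pair(c, q(h(e)))), c)  →  pair(pair(pair(c, e), pair(c, q(e))), c)   [R2 at 1.2.2.1]
6. pair(pair(pair(c, e), pair(c, q(e))), c)  →  pair(pair(pair(c, e), pair(c, c)), c)   [R7 at 1.2.2]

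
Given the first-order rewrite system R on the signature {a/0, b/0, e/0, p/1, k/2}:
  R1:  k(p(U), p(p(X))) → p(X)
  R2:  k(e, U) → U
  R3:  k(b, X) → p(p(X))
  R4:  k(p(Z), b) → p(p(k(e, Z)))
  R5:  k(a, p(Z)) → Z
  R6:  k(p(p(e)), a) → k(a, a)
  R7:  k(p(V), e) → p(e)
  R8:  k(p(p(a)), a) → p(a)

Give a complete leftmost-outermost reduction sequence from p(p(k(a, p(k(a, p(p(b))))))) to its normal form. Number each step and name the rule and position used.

p(p(p(b)))

1. p(p(k(a, p(k(a, p(p(b)))))))  →  p(p(k(a, p(p(b)))))   [R5 at 1.1]
2. p(p(k(a, p(p(b)))))  →  p(p(p(b)))   [R5 at 1.1]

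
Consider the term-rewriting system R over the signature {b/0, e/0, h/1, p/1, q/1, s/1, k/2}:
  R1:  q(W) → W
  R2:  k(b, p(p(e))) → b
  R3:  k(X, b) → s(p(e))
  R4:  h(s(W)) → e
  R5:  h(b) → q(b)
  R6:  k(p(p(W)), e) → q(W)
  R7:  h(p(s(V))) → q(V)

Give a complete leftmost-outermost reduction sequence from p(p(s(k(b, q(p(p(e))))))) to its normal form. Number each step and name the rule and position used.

1. p(p(s(k(b, q(p(p(e)))))))  →  p(p(s(k(b, p(p(e))))))   [R1 at 1.1.1.2]
2. p(p(s(k(b, p(p(e))))))  →  p(p(s(b)))   [R2 at 1.1.1]

p(p(s(b)))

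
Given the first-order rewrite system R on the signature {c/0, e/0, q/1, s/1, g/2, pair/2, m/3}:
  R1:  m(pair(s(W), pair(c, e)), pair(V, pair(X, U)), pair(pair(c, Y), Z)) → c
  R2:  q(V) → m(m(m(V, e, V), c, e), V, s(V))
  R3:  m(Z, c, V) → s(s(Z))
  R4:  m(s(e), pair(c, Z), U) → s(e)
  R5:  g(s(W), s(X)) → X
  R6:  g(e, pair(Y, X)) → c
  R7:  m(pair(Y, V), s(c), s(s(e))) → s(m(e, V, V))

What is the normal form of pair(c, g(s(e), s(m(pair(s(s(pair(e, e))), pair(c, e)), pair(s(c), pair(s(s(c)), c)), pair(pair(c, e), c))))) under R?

1. pair(c, g(s(e), s(m(pair(s(s(pair(e, e))), pair(c, e)), pair(s(c), pair(s(s(c)), c)), pair(pair(c, e), c)))))  →  pair(c, m(pair(s(s(pair(e, e))), pair(c, e)), pair(s(c), pair(s(s(c)), c)), pair(pair(c, e), c)))   [R5 at 2]
2. pair(c, m(pair(s(s(pair(e, e))), pair(c, e)), pair(s(c), pair(s(s(c)), c)), pair(pair(c, e), c)))  →  pair(c, c)   [R1 at 2]

pair(c, c)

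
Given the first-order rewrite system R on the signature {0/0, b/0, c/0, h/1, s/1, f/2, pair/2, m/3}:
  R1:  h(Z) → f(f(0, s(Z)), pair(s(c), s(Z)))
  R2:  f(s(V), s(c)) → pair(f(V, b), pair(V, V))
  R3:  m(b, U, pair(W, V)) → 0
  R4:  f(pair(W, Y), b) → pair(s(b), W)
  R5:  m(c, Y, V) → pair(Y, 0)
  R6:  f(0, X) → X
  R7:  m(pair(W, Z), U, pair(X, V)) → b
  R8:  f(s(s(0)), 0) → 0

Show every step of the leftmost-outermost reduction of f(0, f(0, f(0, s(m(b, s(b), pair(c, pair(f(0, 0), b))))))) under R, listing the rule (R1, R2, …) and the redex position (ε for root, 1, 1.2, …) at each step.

s(0)

1. f(0, f(0, f(0, s(m(b, s(b), pair(c, pair(f(0, 0), b)))))))  →  f(0, f(0, s(m(b, s(b), pair(c, pair(f(0, 0), b))))))   [R6 at ε]
2. f(0, f(0, s(m(b, s(b), pair(c, pair(f(0, 0), b))))))  →  f(0, s(m(b, s(b), pair(c, pair(f(0, 0), b)))))   [R6 at ε]
3. f(0, s(m(b, s(b), pair(c, pair(f(0, 0), b)))))  →  s(m(b, s(b), pair(c, pair(f(0, 0), b))))   [R6 at ε]
4. s(m(b, s(b), pair(c, pair(f(0, 0), b))))  →  s(0)   [R3 at 1]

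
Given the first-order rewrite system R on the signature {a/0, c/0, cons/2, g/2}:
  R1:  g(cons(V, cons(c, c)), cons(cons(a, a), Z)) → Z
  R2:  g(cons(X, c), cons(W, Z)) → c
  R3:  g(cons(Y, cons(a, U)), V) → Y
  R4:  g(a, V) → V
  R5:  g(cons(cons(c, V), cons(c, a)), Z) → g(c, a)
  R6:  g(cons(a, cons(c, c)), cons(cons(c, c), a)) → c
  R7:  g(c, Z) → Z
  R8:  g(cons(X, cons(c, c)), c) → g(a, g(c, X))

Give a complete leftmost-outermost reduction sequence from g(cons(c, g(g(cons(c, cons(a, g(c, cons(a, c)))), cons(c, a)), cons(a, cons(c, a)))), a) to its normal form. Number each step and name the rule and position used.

c

1. g(cons(c, g(g(cons(c, cons(a, g(c, cons(a, c)))), cons(c, a)), cons(a, cons(c, a)))), a)  →  g(cons(c, g(c, cons(a, cons(c, a)))), a)   [R3 at 1.2.1]
2. g(cons(c, g(c, cons(a, cons(c, a)))), a)  →  g(cons(c, cons(a, cons(c, a))), a)   [R7 at 1.2]
3. g(cons(c, cons(a, cons(c, a))), a)  →  c   [R3 at ε]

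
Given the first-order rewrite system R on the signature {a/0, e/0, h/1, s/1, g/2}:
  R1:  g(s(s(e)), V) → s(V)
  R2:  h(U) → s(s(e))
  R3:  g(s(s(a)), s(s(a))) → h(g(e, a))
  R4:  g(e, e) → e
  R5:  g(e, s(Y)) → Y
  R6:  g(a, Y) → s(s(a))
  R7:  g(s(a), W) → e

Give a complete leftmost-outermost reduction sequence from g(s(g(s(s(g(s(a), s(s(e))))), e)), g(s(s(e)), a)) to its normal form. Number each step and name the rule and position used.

1. g(s(g(s(s(g(s(a), s(s(e))))), e)), g(s(s(e)), a))  →  g(s(g(s(s(e)), e)), g(s(s(e)), a))   [R7 at 1.1.1.1.1]
2. g(s(g(s(s(e)), e)), g(s(s(e)), a))  →  g(s(s(e)), g(s(s(e)), a))   [R1 at 1.1]
3. g(s(s(e)), g(s(s(e)), a))  →  s(g(s(s(e)), a))   [R1 at ε]
4. s(g(s(s(e)), a))  →  s(s(a))   [R1 at 1]

s(s(a))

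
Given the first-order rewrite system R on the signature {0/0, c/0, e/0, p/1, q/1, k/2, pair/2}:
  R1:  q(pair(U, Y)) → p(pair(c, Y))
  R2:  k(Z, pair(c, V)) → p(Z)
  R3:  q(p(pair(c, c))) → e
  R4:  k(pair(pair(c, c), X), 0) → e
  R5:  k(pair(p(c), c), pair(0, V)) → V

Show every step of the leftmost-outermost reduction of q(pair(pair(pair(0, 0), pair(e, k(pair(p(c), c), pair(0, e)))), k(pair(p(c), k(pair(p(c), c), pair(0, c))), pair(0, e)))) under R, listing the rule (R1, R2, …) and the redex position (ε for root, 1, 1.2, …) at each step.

1. q(pair(pair(pair(0, 0), pair(e, k(pair(p(c), c), pair(0, e)))), k(pair(p(c), k(pair(p(c), c), pair(0, c))), pair(0, e))))  →  p(pair(c, k(pair(p(c), k(pair(p(c), c), pair(0, c))), pair(0, e))))   [R1 at ε]
2. p(pair(c, k(pair(p(c), k(pair(p(c), c), pair(0, c))), pair(0, e))))  →  p(pair(c, k(pair(p(c), c), pair(0, e))))   [R5 at 1.2.1.2]
3. p(pair(c, k(pair(p(c), c), pair(0, e))))  →  p(pair(c, e))   [R5 at 1.2]

p(pair(c, e))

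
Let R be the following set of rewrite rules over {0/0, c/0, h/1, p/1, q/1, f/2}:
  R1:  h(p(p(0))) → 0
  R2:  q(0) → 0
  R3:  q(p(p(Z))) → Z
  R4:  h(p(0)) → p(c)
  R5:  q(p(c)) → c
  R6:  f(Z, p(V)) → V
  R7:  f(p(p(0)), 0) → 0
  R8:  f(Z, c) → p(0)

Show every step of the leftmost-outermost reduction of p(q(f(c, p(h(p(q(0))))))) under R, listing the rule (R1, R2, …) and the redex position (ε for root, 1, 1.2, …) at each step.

1. p(q(f(c, p(h(p(q(0)))))))  →  p(q(h(p(q(0)))))   [R6 at 1.1]
2. p(q(h(p(q(0)))))  →  p(q(h(p(0))))   [R2 at 1.1.1.1]
3. p(q(h(p(0))))  →  p(q(p(c)))   [R4 at 1.1]
4. p(q(p(c)))  →  p(c)   [R5 at 1]

p(c)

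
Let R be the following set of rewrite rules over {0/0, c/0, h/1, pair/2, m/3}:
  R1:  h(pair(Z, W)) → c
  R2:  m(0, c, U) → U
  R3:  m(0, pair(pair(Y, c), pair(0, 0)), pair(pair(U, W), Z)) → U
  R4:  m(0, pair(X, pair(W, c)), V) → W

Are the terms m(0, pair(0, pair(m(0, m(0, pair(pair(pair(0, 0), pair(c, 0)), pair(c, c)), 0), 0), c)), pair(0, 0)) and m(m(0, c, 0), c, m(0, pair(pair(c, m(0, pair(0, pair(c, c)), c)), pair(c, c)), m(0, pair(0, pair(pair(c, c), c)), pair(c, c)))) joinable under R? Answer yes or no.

Reduce t₁ = m(0, pair(0, pair(m(0, m(0, pair(pair(pair(0, 0), pair(c, 0)), pair(c, c)), 0), 0), c)), pair(0, 0)):
1. m(0, pair(0, pair(m(0, m(0, pair(pair(pair(0, 0), pair(c, 0)), pair(c, c)), 0), 0), c)), pair(0, 0))  →  m(0, m(0, pair(pair(pair(0, 0), pair(c, 0)), pair(c, c)), 0), 0)   [R4 at ε]
2. m(0, m(0, pair(pair(pair(0, 0), pair(c, 0)), pair(c, c)), 0), 0)  →  m(0, c, 0)   [R4 at 2]
3. m(0, c, 0)  →  0   [R2 at ε]

Reduce t₂ = m(m(0, c, 0), c, m(0, pair(pair(c, m(0, pair(0, pair(c, c)), c)), pair(c, c)), m(0, pair(0, pair(pair(c, c), c)), pair(c, c)))):
1. m(m(0, c, 0), c, m(0, pair(pair(c, m(0, pair(0, pair(c, c)), c)), pair(c, c)), m(0, pair(0, pair(pair(c, c), c)), pair(c, c))))  →  m(0, c, m(0, pair(pair(c, m(0, pair(0, pair(c, c)), c)), pair(c, c)), m(0, pair(0, pair(pair(c, c), c)), pair(c, c))))   [R2 at 1]
2. m(0, c, m(0, pair(pair(c, m(0, pair(0, pair(c, c)), c)), pair(c, c)), m(0, pair(0, pair(pair(c, c), c)), pair(c, c))))  →  m(0, pair(pair(c, m(0, pair(0, pair(c, c)), c)), pair(c, c)), m(0, pair(0, pair(pair(c, c), c)), pair(c, c)))   [R2 at ε]
3. m(0, pair(pair(c, m(0, pair(0, pair(c, c)), c)), pair(c, c)), m(0, pair(0, pair(pair(c, c), c)), pair(c, c)))  →  c   [R4 at ε]

no — NF(t₁) = 0, NF(t₂) = c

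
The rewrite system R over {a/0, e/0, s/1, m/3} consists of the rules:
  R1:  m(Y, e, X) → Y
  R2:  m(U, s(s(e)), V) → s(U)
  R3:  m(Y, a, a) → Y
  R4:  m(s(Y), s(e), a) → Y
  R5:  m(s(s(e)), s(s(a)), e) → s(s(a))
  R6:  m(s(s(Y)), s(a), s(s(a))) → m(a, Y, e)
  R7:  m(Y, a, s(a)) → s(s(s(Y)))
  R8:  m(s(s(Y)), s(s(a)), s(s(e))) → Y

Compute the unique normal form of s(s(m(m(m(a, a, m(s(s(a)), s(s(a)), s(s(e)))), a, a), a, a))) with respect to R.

s(s(a))

1. s(s(m(m(m(a, a, m(s(s(a)), s(s(a)), s(s(e)))), a, a), a, a)))  →  s(s(m(m(a, a, m(s(s(a)), s(s(a)), s(s(e)))), a, a)))   [R3 at 1.1]
2. s(s(m(m(a, a, m(s(s(a)), s(s(a)), s(s(e)))), a, a)))  →  s(s(m(a, a, m(s(s(a)), s(s(a)), s(s(e))))))   [R3 at 1.1]
3. s(s(m(a, a, m(s(s(a)), s(s(a)), s(s(e))))))  →  s(s(m(a, a, a)))   [R8 at 1.1.3]
4. s(s(m(a, a, a)))  →  s(s(a))   [R3 at 1.1]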